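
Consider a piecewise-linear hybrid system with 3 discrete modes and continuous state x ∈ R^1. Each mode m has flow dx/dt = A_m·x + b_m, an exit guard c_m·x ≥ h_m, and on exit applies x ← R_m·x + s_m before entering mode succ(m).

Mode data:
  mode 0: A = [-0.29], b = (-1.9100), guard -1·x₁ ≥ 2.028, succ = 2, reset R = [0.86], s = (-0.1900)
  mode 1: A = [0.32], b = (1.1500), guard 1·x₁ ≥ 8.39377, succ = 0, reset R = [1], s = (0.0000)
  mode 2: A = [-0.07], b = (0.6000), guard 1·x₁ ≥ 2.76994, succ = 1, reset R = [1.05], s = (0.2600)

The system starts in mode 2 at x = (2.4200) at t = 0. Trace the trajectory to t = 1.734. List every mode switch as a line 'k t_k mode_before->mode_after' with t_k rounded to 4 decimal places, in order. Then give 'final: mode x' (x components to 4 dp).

Mode 2: guard c·x = 2.7699 hit at Δt = 0.8367 (t = 0.8367), x⁻ = (2.7699) → reset → x⁺ = (3.1684), jump to mode 1
Mode 1: flow for 0.8973 to horizon, guard not reached → x = (5.4175)

1 0.8367 2->1
final: 1 5.4175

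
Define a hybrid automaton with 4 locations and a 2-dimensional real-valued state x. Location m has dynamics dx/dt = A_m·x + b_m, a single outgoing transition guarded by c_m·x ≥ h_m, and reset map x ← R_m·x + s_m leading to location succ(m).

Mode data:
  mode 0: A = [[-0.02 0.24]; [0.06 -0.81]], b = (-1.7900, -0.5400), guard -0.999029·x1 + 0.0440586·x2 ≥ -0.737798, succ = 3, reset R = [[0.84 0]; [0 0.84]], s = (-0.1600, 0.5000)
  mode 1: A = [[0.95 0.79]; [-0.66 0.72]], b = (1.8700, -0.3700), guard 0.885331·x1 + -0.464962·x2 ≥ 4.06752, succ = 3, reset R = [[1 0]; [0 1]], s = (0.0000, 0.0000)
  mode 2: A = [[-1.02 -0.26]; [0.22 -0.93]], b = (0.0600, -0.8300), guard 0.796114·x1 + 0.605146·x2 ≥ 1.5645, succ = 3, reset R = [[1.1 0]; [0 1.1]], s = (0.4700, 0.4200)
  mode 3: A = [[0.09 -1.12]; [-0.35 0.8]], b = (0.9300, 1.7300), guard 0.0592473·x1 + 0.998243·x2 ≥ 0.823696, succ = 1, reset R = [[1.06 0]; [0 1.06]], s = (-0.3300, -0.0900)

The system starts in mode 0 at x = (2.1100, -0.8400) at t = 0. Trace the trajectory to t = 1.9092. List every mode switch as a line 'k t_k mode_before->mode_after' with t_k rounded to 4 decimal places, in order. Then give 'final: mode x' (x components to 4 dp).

1 0.7006 0->3
2 1.2052 3->1
final: 1 3.1946 -0.0859

Mode 0: guard c·x = -0.7378 hit at Δt = 0.7006 (t = 0.7006), x⁻ = (0.7067, -0.7220) → reset → x⁺ = (0.4336, -0.1065), jump to mode 3
Mode 3: guard c·x = 0.8237 hit at Δt = 0.5046 (t = 1.2052), x⁻ = (0.7554, 0.7803) → reset → x⁺ = (0.4707, 0.7371), jump to mode 1
Mode 1: flow for 0.7040 to horizon, guard not reached → x = (3.1946, -0.0859)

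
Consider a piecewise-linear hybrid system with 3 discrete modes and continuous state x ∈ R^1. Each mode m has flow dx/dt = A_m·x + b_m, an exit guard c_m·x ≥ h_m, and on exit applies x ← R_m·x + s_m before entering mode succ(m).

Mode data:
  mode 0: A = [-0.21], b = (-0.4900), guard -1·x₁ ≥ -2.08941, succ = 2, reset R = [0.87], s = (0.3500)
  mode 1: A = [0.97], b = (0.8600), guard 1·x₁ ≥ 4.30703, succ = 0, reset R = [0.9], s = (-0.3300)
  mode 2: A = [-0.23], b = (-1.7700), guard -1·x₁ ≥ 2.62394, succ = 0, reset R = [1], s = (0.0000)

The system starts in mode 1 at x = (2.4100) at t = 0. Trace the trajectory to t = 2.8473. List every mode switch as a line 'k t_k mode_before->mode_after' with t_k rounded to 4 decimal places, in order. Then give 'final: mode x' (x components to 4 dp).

1 0.4686 1->0
2 1.8245 0->2
final: 2 0.1002

Mode 1: guard c·x = 4.3070 hit at Δt = 0.4686 (t = 0.4686), x⁻ = (4.3070) → reset → x⁺ = (3.5463), jump to mode 0
Mode 0: guard c·x = -2.0894 hit at Δt = 1.3559 (t = 1.8245), x⁻ = (2.0894) → reset → x⁺ = (2.1678), jump to mode 2
Mode 2: flow for 1.0228 to horizon, guard not reached → x = (0.1002)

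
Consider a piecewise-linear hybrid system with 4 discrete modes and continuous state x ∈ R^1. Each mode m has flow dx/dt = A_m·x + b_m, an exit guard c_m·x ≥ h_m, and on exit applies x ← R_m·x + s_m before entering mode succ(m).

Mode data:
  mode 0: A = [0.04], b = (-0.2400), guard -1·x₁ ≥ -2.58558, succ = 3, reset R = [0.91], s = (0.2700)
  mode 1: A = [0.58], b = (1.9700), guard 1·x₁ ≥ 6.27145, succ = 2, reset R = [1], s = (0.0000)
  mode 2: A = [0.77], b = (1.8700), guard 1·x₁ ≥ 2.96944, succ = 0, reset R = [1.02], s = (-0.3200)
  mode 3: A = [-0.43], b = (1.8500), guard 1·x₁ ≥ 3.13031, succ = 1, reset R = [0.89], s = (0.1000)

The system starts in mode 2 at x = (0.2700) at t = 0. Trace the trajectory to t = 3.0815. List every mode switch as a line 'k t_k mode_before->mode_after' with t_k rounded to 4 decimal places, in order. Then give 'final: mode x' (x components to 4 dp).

Mode 2: guard c·x = 2.9694 hit at Δt = 0.9004 (t = 0.9004), x⁻ = (2.9694) → reset → x⁺ = (2.7088), jump to mode 0
Mode 0: guard c·x = -2.5856 hit at Δt = 0.9191 (t = 1.8195), x⁻ = (2.5856) → reset → x⁺ = (2.6229), jump to mode 3
Mode 3: guard c·x = 3.1303 hit at Δt = 0.8366 (t = 2.6561), x⁻ = (3.1303) → reset → x⁺ = (2.8860), jump to mode 1
Mode 1: flow for 0.4254 to horizon, guard not reached → x = (4.6440)

1 0.9004 2->0
2 1.8195 0->3
3 2.6561 3->1
final: 1 4.6440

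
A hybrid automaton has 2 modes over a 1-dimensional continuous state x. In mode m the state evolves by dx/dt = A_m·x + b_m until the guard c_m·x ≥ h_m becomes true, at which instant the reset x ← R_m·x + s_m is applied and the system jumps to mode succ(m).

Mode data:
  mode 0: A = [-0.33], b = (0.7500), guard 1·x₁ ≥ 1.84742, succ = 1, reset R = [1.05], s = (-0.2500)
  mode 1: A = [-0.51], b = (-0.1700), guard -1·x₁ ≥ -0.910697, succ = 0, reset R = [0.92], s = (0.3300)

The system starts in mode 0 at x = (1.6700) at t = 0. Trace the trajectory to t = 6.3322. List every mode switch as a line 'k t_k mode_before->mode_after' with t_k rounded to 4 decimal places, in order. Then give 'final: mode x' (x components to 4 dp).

1 1.0565 0->1
2 2.0100 1->0
3 4.9030 0->1
4 5.8565 1->0
final: 0 1.3284

Mode 0: guard c·x = 1.8474 hit at Δt = 1.0565 (t = 1.0565), x⁻ = (1.8474) → reset → x⁺ = (1.6898), jump to mode 1
Mode 1: guard c·x = -0.9107 hit at Δt = 0.9535 (t = 2.0100), x⁻ = (0.9107) → reset → x⁺ = (1.1678), jump to mode 0
Mode 0: guard c·x = 1.8474 hit at Δt = 2.8930 (t = 4.9030), x⁻ = (1.8474) → reset → x⁺ = (1.6898), jump to mode 1
Mode 1: guard c·x = -0.9107 hit at Δt = 0.9535 (t = 5.8565), x⁻ = (0.9107) → reset → x⁺ = (1.1678), jump to mode 0
Mode 0: flow for 0.4757 to horizon, guard not reached → x = (1.3284)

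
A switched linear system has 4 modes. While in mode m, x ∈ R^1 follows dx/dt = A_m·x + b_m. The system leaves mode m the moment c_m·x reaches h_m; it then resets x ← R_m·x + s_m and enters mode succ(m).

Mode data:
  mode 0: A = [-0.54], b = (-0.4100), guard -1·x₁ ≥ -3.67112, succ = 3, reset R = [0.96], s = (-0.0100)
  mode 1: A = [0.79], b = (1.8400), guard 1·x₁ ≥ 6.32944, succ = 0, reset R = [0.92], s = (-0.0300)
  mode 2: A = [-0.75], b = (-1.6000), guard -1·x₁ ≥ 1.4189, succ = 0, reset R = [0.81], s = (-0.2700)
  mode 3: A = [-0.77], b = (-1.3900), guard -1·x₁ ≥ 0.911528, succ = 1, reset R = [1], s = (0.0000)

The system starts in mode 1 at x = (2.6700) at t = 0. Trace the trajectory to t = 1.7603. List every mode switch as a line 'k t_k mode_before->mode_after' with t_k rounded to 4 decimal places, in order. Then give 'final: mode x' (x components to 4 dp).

Mode 1: guard c·x = 6.3294 hit at Δt = 0.6953 (t = 0.6953), x⁻ = (6.3294) → reset → x⁺ = (5.7931), jump to mode 0
Mode 0: guard c·x = -3.6711 hit at Δt = 0.7247 (t = 1.4200), x⁻ = (3.6711) → reset → x⁺ = (3.5143), jump to mode 3
Mode 3: flow for 0.3403 to horizon, guard not reached → x = (2.2881)

1 0.6953 1->0
2 1.4200 0->3
final: 3 2.2881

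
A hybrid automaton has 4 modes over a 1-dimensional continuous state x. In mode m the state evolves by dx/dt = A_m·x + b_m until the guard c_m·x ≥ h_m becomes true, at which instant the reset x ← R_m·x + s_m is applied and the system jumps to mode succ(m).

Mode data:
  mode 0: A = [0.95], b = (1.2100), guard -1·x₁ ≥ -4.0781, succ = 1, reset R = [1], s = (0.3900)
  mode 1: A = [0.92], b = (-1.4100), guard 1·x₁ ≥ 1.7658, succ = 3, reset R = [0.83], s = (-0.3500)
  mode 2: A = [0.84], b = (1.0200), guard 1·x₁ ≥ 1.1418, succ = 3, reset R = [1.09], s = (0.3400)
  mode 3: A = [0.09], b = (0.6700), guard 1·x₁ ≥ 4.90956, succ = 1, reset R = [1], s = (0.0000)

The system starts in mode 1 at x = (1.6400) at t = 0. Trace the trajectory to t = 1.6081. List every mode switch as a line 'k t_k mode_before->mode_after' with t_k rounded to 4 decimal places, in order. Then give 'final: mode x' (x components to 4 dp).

1 0.8428 1->3
final: 3 1.7260

Mode 1: guard c·x = 1.7658 hit at Δt = 0.8428 (t = 0.8428), x⁻ = (1.7658) → reset → x⁺ = (1.1156), jump to mode 3
Mode 3: flow for 0.7653 to horizon, guard not reached → x = (1.7260)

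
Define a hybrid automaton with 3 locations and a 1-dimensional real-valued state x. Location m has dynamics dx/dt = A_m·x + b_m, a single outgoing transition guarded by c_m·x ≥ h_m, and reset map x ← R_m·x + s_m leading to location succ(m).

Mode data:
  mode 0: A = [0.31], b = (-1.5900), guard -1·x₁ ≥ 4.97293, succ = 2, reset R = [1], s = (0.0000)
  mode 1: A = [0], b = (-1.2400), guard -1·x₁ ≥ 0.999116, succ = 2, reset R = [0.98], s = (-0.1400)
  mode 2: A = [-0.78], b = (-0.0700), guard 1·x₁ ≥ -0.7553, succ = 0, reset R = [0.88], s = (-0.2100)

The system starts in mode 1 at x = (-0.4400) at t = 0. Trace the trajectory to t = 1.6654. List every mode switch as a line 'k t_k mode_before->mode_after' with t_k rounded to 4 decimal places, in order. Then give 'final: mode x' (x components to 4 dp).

1 0.4509 1->2
2 1.0100 2->0
final: 0 -2.2272

Mode 1: guard c·x = 0.9991 hit at Δt = 0.4509 (t = 0.4509), x⁻ = (-0.9991) → reset → x⁺ = (-1.1191), jump to mode 2
Mode 2: guard c·x = -0.7553 hit at Δt = 0.5591 (t = 1.0100), x⁻ = (-0.7553) → reset → x⁺ = (-0.8747), jump to mode 0
Mode 0: flow for 0.6554 to horizon, guard not reached → x = (-2.2272)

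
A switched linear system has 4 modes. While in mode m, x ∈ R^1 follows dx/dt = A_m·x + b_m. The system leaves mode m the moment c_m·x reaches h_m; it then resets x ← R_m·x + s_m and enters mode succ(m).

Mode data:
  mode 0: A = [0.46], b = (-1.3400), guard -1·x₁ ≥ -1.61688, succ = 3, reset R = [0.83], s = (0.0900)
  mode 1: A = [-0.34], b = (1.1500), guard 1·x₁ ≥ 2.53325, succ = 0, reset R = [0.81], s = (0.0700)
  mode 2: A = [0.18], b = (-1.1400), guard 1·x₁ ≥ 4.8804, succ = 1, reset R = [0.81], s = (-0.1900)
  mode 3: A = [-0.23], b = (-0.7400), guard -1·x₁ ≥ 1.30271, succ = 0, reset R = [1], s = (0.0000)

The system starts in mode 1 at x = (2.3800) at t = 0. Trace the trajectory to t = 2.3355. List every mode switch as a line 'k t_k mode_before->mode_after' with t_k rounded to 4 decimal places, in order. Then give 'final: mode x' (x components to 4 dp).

Mode 1: guard c·x = 2.5332 hit at Δt = 0.4880 (t = 0.4880), x⁻ = (2.5332) → reset → x⁺ = (2.1219), jump to mode 0
Mode 0: guard c·x = -1.6169 hit at Δt = 1.0733 (t = 1.5613), x⁻ = (1.6169) → reset → x⁺ = (1.4320), jump to mode 3
Mode 3: flow for 0.7742 to horizon, guard not reached → x = (0.6737)

1 0.4880 1->0
2 1.5613 0->3
final: 3 0.6737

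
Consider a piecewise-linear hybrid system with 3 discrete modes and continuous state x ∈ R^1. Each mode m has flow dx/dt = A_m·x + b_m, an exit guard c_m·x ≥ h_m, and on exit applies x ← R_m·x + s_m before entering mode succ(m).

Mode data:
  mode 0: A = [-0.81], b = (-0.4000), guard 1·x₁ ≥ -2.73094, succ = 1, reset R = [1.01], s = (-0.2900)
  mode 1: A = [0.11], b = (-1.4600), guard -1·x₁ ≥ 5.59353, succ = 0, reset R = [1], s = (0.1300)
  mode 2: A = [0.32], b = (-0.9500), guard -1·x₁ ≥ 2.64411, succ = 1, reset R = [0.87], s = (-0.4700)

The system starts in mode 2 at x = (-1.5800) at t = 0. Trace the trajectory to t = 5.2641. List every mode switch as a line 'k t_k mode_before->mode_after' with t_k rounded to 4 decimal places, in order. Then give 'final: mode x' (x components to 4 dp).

Mode 2: guard c·x = 2.6441 hit at Δt = 0.6569 (t = 0.6569), x⁻ = (-2.6441) → reset → x⁺ = (-2.7704), jump to mode 1
Mode 1: guard c·x = 5.5935 hit at Δt = 1.4736 (t = 2.1305), x⁻ = (-5.5935) → reset → x⁺ = (-5.4635), jump to mode 0
Mode 0: guard c·x = -2.7309 hit at Δt = 0.9854 (t = 3.1159), x⁻ = (-2.7309) → reset → x⁺ = (-3.0482), jump to mode 1
Mode 1: guard c·x = 5.5935 hit at Δt = 1.3175 (t = 4.4334), x⁻ = (-5.5935) → reset → x⁺ = (-5.4635), jump to mode 0
Mode 0: flow for 0.8307 to horizon, guard not reached → x = (-3.0296)

1 0.6569 2->1
2 2.1305 1->0
3 3.1159 0->1
4 4.4334 1->0
final: 0 -3.0296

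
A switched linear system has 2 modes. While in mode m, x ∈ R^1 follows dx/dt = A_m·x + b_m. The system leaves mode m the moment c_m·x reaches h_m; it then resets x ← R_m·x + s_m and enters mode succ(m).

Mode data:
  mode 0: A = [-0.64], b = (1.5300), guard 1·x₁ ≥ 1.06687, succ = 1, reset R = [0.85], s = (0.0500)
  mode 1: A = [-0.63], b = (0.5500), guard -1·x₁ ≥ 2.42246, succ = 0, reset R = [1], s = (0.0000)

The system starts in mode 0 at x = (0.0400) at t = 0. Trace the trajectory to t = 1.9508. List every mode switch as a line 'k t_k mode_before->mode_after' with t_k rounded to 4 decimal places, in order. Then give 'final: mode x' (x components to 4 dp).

1 0.8972 0->1
final: 1 0.9162

Mode 0: guard c·x = 1.0669 hit at Δt = 0.8972 (t = 0.8972), x⁻ = (1.0669) → reset → x⁺ = (0.9568), jump to mode 1
Mode 1: flow for 1.0536 to horizon, guard not reached → x = (0.9162)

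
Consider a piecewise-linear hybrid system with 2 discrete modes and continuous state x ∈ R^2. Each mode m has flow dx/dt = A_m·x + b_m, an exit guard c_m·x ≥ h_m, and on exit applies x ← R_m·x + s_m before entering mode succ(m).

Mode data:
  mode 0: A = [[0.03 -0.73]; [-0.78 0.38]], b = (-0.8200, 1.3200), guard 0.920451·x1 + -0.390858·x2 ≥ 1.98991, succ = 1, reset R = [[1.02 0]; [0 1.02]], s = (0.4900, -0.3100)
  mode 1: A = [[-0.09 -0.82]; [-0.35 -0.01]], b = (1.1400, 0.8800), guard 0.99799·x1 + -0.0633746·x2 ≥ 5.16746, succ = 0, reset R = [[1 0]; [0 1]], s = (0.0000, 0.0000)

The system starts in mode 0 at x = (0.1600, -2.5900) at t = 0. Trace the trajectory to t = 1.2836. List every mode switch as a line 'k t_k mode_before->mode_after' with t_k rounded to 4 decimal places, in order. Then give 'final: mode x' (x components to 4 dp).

Mode 0: guard c·x = 1.9899 hit at Δt = 0.7909 (t = 0.7909), x⁻ = (1.0215, -2.6855) → reset → x⁺ = (1.5319, -3.0492), jump to mode 1
Mode 1: flow for 0.4927 to horizon, guard not reached → x = (3.2027, -3.0104)

1 0.7909 0->1
final: 1 3.2027 -3.0104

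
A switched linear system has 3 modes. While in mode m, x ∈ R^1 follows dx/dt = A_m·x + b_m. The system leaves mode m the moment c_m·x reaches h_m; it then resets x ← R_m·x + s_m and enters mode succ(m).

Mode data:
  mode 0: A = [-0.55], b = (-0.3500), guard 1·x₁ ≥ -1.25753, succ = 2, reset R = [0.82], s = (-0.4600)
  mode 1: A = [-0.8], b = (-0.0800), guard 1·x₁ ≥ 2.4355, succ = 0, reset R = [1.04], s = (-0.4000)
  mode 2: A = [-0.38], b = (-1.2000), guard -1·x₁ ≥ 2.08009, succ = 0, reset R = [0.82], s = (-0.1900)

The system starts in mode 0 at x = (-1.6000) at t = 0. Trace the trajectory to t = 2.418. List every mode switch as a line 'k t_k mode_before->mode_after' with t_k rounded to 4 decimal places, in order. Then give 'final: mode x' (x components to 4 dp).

Mode 0: guard c·x = -1.2575 hit at Δt = 0.7984 (t = 0.7984), x⁻ = (-1.2575) → reset → x⁺ = (-1.4912), jump to mode 2
Mode 2: guard c·x = 2.0801 hit at Δt = 1.1472 (t = 1.9456), x⁻ = (-2.0801) → reset → x⁺ = (-1.8957), jump to mode 0
Mode 0: flow for 0.4724 to horizon, guard not reached → x = (-1.6075)

1 0.7984 0->2
2 1.9456 2->0
final: 0 -1.6075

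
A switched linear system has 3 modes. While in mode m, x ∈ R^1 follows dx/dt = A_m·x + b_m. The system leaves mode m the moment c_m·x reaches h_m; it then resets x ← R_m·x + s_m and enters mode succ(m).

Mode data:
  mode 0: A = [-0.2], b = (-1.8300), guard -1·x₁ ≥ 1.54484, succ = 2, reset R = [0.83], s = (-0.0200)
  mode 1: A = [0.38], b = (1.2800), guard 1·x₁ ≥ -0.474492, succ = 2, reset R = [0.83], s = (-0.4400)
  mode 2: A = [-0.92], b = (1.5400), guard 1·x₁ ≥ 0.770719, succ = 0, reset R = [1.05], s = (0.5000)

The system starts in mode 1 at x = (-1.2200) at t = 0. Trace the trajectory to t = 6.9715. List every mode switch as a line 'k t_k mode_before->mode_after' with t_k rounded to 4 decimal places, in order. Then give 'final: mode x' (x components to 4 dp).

Mode 1: guard c·x = -0.4745 hit at Δt = 0.7839 (t = 0.7839), x⁻ = (-0.4745) → reset → x⁺ = (-0.8338), jump to mode 2
Mode 2: guard c·x = 0.7707 hit at Δt = 1.1100 (t = 1.8939), x⁻ = (0.7707) → reset → x⁺ = (1.3093), jump to mode 0
Mode 0: guard c·x = 1.5448 hit at Δt = 1.5933 (t = 3.4872), x⁻ = (-1.5448) → reset → x⁺ = (-1.3022), jump to mode 2
Mode 2: guard c·x = 0.7707 hit at Δt = 1.2961 (t = 4.7833), x⁻ = (0.7707) → reset → x⁺ = (1.3093), jump to mode 0
Mode 0: guard c·x = 1.5448 hit at Δt = 1.5933 (t = 6.3766), x⁻ = (-1.5448) → reset → x⁺ = (-1.3022), jump to mode 2
Mode 2: flow for 0.5949 to horizon, guard not reached → x = (-0.0478)

1 0.7839 1->2
2 1.8939 2->0
3 3.4872 0->2
4 4.7833 2->0
5 6.3766 0->2
final: 2 -0.0478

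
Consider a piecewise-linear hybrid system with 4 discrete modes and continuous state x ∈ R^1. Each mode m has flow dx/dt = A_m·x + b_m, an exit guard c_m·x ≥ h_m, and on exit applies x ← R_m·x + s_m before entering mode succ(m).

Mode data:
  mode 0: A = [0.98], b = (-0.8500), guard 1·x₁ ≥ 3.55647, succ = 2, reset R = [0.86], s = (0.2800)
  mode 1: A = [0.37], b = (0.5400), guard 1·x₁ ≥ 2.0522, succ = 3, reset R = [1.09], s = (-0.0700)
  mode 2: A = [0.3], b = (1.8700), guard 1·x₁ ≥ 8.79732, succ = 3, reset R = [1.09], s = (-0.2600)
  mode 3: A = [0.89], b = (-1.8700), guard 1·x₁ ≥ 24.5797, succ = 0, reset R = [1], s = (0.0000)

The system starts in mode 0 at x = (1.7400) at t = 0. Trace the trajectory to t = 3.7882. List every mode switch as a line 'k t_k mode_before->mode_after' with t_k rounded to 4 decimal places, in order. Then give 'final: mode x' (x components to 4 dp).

Mode 0: guard c·x = 3.5565 hit at Δt = 1.1484 (t = 1.1484), x⁻ = (3.5565) → reset → x⁺ = (3.3386), jump to mode 2
Mode 2: guard c·x = 8.7973 hit at Δt = 1.5042 (t = 2.6526), x⁻ = (8.7973) → reset → x⁺ = (9.3291), jump to mode 3
Mode 3: flow for 1.1356 to horizon, guard not reached → x = (21.9598)

1 1.1484 0->2
2 2.6526 2->3
final: 3 21.9598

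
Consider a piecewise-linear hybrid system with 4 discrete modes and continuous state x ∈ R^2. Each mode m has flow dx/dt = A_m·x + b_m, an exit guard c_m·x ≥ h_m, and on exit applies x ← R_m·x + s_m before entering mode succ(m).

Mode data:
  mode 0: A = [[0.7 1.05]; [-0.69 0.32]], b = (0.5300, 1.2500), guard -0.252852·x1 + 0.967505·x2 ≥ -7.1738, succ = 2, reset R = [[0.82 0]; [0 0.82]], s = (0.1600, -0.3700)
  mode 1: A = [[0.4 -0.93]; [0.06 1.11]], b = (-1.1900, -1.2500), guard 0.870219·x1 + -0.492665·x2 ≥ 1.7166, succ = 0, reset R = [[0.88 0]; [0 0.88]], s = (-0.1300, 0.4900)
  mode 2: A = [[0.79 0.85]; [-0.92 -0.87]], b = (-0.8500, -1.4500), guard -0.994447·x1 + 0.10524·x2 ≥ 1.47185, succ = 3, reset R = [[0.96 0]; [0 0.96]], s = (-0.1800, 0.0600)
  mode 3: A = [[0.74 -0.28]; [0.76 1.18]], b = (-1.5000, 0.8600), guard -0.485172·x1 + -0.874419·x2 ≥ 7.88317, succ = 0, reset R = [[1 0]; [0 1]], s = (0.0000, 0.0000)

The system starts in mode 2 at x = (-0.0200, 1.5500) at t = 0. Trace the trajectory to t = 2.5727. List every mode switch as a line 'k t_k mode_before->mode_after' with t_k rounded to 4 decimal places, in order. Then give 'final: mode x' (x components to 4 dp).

Mode 2: guard c·x = 1.4719 hit at Δt = 1.5085 (t = 1.5085), x⁻ = (-1.5169, -0.3477) → reset → x⁺ = (-1.6362, -0.2738), jump to mode 3
Mode 3: flow for 1.0642 to horizon, guard not reached → x = (-5.4467, -3.9701)

1 1.5085 2->3
final: 3 -5.4467 -3.9701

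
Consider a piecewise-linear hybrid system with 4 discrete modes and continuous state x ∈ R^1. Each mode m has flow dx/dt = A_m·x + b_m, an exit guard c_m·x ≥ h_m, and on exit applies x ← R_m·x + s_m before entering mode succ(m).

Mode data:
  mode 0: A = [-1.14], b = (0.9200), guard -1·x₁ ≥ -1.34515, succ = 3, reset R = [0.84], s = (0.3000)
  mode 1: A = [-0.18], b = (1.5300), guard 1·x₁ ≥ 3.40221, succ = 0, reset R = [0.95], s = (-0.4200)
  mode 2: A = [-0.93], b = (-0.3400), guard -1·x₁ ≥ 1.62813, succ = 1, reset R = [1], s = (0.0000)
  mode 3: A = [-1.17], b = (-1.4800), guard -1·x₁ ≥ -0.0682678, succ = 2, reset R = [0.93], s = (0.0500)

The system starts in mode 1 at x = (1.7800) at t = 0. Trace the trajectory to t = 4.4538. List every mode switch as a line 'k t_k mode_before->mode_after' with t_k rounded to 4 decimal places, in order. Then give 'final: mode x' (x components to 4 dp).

Mode 1: guard c·x = 3.4022 hit at Δt = 1.5349 (t = 1.5349), x⁻ = (3.4022) → reset → x⁺ = (2.8121), jump to mode 0
Mode 0: guard c·x = -1.3452 hit at Δt = 1.1538 (t = 2.6887), x⁻ = (1.3452) → reset → x⁺ = (1.4299), jump to mode 3
Mode 3: guard c·x = -0.0683 hit at Δt = 0.6015 (t = 3.2902), x⁻ = (0.0683) → reset → x⁺ = (0.1135), jump to mode 2
Mode 2: flow for 1.1636 to horizon, guard not reached → x = (-0.2032)

1 1.5349 1->0
2 2.6887 0->3
3 3.2902 3->2
final: 2 -0.2032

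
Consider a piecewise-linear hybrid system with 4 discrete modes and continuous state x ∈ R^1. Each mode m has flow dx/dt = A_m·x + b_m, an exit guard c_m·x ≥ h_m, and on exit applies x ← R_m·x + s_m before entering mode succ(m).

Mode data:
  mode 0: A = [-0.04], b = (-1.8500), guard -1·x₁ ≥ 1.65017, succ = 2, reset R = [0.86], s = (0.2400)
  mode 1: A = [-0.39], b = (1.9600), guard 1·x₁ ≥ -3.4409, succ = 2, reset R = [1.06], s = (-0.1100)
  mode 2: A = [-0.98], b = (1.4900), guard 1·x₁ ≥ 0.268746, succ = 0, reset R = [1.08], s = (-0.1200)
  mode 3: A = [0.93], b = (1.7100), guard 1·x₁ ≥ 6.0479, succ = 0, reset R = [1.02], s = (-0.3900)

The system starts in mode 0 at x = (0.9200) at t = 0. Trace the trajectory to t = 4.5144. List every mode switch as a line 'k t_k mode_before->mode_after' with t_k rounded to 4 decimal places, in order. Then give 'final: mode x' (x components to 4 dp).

1 1.4007 0->2
2 2.1850 2->0
3 3.1851 0->2
4 3.9694 2->0
final: 0 -0.8307

Mode 0: guard c·x = 1.6502 hit at Δt = 1.4007 (t = 1.4007), x⁻ = (-1.6502) → reset → x⁺ = (-1.1791), jump to mode 2
Mode 2: guard c·x = 0.2687 hit at Δt = 0.7843 (t = 2.1850), x⁻ = (0.2687) → reset → x⁺ = (0.1702), jump to mode 0
Mode 0: guard c·x = 1.6502 hit at Δt = 1.0001 (t = 3.1851), x⁻ = (-1.6502) → reset → x⁺ = (-1.1791), jump to mode 2
Mode 2: guard c·x = 0.2687 hit at Δt = 0.7843 (t = 3.9694), x⁻ = (0.2687) → reset → x⁺ = (0.1702), jump to mode 0
Mode 0: flow for 0.5450 to horizon, guard not reached → x = (-0.8307)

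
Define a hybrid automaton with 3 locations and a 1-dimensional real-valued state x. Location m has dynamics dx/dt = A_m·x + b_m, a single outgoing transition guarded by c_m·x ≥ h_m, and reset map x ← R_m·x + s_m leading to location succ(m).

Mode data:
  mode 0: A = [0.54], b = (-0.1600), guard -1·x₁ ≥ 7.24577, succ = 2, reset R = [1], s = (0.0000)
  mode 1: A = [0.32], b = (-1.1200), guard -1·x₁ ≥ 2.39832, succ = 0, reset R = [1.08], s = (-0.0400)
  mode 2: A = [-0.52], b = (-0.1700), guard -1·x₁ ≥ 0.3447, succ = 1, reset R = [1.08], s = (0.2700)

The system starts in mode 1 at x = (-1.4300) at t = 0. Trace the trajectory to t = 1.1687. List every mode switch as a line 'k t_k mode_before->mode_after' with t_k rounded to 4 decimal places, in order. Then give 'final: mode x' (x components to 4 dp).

Mode 1: guard c·x = 2.3983 hit at Δt = 0.5604 (t = 0.5604), x⁻ = (-2.3983) → reset → x⁺ = (-2.6302), jump to mode 0
Mode 0: flow for 0.6083 to horizon, guard not reached → x = (-3.7682)

1 0.5604 1->0
final: 0 -3.7682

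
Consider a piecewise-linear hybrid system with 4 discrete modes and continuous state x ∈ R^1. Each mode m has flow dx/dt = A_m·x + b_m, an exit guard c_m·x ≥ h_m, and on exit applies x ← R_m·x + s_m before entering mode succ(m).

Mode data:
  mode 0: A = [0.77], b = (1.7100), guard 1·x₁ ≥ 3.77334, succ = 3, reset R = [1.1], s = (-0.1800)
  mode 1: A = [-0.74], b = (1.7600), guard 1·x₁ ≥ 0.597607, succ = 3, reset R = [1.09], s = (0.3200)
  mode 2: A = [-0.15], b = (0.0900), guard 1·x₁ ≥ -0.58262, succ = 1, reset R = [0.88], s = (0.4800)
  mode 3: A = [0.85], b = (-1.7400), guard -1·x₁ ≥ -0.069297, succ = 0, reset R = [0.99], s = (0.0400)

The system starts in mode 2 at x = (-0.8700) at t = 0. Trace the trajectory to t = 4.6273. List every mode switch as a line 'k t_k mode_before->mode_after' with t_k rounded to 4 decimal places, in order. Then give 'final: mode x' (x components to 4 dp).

Mode 2: guard c·x = -0.5826 hit at Δt = 1.4502 (t = 1.4502), x⁻ = (-0.5826) → reset → x⁺ = (-0.0327), jump to mode 1
Mode 1: guard c·x = 0.5976 hit at Δt = 0.4095 (t = 1.8597), x⁻ = (0.5976) → reset → x⁺ = (0.9714), jump to mode 3
Mode 3: guard c·x = -0.0693 hit at Δt = 0.7165 (t = 2.5762), x⁻ = (0.0693) → reset → x⁺ = (0.1086), jump to mode 0
Mode 0: guard c·x = 3.7733 hit at Δt = 1.2275 (t = 3.8037), x⁻ = (3.7733) → reset → x⁺ = (3.9707), jump to mode 3
Mode 3: flow for 0.8236 to horizon, guard not reached → x = (5.9210)

1 1.4502 2->1
2 1.8597 1->3
3 2.5762 3->0
4 3.8037 0->3
final: 3 5.9210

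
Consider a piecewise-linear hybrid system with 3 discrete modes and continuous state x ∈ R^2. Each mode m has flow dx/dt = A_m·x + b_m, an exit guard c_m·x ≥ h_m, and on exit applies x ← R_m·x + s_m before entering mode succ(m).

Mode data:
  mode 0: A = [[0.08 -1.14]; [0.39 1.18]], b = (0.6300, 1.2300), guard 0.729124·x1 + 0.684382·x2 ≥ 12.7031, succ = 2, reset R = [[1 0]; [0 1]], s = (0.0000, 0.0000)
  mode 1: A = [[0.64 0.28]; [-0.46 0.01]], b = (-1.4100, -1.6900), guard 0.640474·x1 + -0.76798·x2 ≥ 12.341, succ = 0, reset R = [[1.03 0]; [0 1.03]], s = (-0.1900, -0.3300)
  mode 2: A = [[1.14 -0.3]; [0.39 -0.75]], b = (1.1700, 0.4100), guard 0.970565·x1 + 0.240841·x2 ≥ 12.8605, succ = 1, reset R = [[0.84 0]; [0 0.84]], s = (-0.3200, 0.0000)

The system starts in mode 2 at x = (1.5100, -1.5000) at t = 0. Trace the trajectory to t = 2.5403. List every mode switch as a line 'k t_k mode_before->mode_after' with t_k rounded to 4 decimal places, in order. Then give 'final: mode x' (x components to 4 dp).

1 1.4594 2->1
2 2.1806 1->0
final: 0 17.3620 -2.7138

Mode 2: guard c·x = 12.8605 hit at Δt = 1.4594 (t = 1.4594), x⁻ = (12.7066, 2.1919) → reset → x⁺ = (10.3536, 1.8412), jump to mode 1
Mode 1: guard c·x = 12.3410 hit at Δt = 0.7212 (t = 2.1806), x⁻ = (15.0005, -3.5594) → reset → x⁺ = (15.2606, -3.9962), jump to mode 0
Mode 0: flow for 0.3597 to horizon, guard not reached → x = (17.3620, -2.7138)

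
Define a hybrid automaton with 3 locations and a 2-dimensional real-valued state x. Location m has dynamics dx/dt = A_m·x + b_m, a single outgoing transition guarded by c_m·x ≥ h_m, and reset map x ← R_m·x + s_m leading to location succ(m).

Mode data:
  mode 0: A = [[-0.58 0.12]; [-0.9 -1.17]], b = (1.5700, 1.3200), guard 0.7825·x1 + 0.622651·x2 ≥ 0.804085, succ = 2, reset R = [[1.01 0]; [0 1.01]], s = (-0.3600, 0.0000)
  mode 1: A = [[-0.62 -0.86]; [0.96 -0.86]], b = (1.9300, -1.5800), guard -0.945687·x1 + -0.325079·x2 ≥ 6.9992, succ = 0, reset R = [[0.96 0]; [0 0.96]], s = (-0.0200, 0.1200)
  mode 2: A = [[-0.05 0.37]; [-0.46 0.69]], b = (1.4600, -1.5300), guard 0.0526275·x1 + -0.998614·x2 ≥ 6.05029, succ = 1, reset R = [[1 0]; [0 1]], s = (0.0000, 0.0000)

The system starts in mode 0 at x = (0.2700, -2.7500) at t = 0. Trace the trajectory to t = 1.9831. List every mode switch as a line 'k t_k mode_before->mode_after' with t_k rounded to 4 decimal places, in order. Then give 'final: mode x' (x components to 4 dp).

1 1.1697 0->2
final: 2 1.6568 -3.0917

Mode 0: guard c·x = 0.8041 hit at Δt = 1.1697 (t = 1.1697), x⁻ = (1.3574, -0.4144) → reset → x⁺ = (1.0109, -0.4186), jump to mode 2
Mode 2: flow for 0.8134 to horizon, guard not reached → x = (1.6568, -3.0917)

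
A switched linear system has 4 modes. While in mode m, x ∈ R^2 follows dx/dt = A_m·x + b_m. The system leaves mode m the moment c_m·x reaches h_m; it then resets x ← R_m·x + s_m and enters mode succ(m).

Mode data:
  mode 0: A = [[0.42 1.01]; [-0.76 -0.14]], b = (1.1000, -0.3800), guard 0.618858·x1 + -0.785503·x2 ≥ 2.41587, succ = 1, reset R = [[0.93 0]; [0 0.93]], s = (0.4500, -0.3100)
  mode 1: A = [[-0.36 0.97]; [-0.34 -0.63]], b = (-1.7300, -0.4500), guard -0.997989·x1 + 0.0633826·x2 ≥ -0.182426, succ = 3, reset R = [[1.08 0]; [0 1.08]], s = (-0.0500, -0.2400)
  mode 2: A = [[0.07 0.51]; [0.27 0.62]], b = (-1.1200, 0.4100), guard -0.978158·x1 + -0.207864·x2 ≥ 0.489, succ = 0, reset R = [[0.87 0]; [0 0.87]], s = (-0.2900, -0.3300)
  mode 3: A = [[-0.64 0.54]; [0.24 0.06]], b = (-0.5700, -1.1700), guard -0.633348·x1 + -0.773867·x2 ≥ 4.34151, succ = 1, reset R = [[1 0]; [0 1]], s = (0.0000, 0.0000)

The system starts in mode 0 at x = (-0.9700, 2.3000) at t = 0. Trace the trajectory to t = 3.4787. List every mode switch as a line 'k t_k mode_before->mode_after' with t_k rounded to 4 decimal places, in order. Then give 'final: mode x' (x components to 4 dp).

1 1.4658 0->1
2 2.6088 1->3
final: 3 -1.0678 -2.6088

Mode 0: guard c·x = 2.4159 hit at Δt = 1.4658 (t = 1.4658), x⁻ = (3.7099, -0.1527) → reset → x⁺ = (3.9002, -0.4520), jump to mode 1
Mode 1: guard c·x = -0.1824 hit at Δt = 1.1430 (t = 2.6088), x⁻ = (0.1156, -1.0588) → reset → x⁺ = (0.0748, -1.3835), jump to mode 3
Mode 3: flow for 0.8699 to horizon, guard not reached → x = (-1.0678, -2.6088)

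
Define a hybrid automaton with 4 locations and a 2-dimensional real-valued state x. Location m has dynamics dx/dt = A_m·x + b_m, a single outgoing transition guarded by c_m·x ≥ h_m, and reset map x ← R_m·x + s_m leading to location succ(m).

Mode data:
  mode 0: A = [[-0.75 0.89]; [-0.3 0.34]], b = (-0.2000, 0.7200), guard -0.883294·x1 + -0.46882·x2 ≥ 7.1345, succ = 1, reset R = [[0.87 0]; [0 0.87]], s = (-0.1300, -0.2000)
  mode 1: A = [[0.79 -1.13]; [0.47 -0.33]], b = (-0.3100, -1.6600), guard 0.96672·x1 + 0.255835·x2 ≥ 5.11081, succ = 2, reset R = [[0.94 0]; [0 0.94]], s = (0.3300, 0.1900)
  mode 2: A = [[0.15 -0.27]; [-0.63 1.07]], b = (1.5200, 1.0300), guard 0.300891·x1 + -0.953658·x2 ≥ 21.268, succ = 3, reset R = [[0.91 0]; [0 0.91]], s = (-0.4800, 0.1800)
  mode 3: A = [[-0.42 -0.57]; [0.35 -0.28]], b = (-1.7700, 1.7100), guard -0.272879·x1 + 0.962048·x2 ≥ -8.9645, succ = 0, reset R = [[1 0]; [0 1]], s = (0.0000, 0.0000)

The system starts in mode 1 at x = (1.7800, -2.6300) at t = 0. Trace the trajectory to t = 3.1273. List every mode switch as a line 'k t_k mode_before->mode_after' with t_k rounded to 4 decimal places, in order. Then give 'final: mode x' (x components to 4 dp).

Mode 1: guard c·x = 5.1108 hit at Δt = 0.7617 (t = 0.7617), x⁻ = (5.8120, -1.9846) → reset → x⁺ = (5.7932, -1.6755), jump to mode 2
Mode 2: guard c·x = 21.2680 hit at Δt = 1.3355 (t = 2.0972), x⁻ = (12.2948, -18.4223) → reset → x⁺ = (10.7083, -16.5843), jump to mode 3
Mode 3: flow for 1.0301 to horizon, guard not reached → x = (10.9141, -7.3687)

1 0.7617 1->2
2 2.0972 2->3
final: 3 10.9141 -7.3687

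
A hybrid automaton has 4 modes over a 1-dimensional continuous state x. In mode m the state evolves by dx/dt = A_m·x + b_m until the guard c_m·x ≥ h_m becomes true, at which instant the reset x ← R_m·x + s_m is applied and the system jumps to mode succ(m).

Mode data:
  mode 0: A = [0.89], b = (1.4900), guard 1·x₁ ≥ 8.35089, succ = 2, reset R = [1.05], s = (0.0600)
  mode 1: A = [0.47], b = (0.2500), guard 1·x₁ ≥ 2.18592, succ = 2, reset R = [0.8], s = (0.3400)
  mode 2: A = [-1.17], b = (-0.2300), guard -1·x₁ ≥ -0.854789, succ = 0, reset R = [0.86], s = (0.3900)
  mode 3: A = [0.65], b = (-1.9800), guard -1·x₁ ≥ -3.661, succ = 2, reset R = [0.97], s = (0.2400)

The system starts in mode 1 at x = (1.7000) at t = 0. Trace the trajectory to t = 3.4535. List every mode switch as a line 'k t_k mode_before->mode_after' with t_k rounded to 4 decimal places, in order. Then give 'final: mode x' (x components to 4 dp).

Mode 1: guard c·x = 2.1859 hit at Δt = 0.4191 (t = 0.4191), x⁻ = (2.1859) → reset → x⁺ = (2.0887), jump to mode 2
Mode 2: guard c·x = -0.8548 hit at Δt = 0.6636 (t = 1.0827), x⁻ = (0.8548) → reset → x⁺ = (1.1251), jump to mode 0
Mode 0: guard c·x = 8.3509 hit at Δt = 1.4334 (t = 2.5161), x⁻ = (8.3509) → reset → x⁺ = (8.8284), jump to mode 2
Mode 2: flow for 0.9374 to horizon, guard not reached → x = (2.8173)

1 0.4191 1->2
2 1.0827 2->0
3 2.5161 0->2
final: 2 2.8173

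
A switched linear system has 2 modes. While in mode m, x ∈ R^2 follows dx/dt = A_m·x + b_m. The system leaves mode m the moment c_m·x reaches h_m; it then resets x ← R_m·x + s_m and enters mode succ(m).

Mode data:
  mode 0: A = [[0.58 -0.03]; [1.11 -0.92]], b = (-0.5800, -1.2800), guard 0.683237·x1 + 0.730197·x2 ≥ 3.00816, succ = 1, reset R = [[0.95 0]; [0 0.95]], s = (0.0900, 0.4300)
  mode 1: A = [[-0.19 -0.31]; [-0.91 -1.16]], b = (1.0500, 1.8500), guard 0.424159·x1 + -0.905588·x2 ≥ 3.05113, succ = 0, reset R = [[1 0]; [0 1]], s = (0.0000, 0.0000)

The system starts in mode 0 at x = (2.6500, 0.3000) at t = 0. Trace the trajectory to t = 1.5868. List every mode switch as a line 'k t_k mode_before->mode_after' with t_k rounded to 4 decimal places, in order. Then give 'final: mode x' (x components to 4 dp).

Mode 0: guard c·x = 3.0082 hit at Δt = 0.5591 (t = 0.5591), x⁻ = (3.2689, 1.0610) → reset → x⁺ = (3.1955, 1.4379), jump to mode 1
Mode 1: flow for 1.0277 to horizon, guard not reached → x = (3.4895, -0.2740)

1 0.5591 0->1
final: 1 3.4895 -0.2740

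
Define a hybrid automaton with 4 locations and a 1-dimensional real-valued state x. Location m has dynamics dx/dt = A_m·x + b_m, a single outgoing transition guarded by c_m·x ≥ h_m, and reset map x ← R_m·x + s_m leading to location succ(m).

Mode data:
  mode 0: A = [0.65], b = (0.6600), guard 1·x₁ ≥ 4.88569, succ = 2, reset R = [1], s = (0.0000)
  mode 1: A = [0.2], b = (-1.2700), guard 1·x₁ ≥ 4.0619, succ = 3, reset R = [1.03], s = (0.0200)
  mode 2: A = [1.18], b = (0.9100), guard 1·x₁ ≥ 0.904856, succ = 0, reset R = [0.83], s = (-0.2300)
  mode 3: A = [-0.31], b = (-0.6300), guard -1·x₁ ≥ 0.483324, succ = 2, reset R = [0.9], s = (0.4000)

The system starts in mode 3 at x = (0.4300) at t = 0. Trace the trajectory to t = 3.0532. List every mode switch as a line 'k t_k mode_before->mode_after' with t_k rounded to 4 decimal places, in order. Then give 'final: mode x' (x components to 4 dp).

1 1.4952 3->2
2 2.1924 2->0
final: 0 1.6731

Mode 3: guard c·x = 0.4833 hit at Δt = 1.4952 (t = 1.4952), x⁻ = (-0.4833) → reset → x⁺ = (-0.0350), jump to mode 2
Mode 2: guard c·x = 0.9049 hit at Δt = 0.6972 (t = 2.1924), x⁻ = (0.9049) → reset → x⁺ = (0.5210), jump to mode 0
Mode 0: flow for 0.8608 to horizon, guard not reached → x = (1.6731)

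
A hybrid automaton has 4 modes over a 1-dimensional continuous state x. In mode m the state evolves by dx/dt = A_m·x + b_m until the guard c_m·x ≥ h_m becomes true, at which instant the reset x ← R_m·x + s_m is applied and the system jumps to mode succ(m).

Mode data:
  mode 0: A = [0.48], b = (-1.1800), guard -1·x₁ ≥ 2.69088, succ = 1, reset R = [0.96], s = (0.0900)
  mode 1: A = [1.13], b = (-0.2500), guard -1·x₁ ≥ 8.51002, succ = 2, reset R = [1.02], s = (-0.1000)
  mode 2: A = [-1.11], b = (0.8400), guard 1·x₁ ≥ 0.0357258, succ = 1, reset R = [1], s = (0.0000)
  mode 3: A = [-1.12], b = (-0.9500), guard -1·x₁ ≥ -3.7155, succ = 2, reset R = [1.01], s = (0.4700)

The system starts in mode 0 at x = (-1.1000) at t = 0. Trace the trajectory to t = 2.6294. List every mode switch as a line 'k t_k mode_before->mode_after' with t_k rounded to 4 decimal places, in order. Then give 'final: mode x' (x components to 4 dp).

Mode 0: guard c·x = 2.6909 hit at Δt = 0.7699 (t = 0.7699), x⁻ = (-2.6909) → reset → x⁺ = (-2.4932), jump to mode 1
Mode 1: guard c·x = 8.5100 hit at Δt = 1.0339 (t = 1.8038), x⁻ = (-8.5100) → reset → x⁺ = (-8.7802), jump to mode 2
Mode 2: flow for 0.8256 to horizon, guard not reached → x = (-3.0576)

1 0.7699 0->1
2 1.8038 1->2
final: 2 -3.0576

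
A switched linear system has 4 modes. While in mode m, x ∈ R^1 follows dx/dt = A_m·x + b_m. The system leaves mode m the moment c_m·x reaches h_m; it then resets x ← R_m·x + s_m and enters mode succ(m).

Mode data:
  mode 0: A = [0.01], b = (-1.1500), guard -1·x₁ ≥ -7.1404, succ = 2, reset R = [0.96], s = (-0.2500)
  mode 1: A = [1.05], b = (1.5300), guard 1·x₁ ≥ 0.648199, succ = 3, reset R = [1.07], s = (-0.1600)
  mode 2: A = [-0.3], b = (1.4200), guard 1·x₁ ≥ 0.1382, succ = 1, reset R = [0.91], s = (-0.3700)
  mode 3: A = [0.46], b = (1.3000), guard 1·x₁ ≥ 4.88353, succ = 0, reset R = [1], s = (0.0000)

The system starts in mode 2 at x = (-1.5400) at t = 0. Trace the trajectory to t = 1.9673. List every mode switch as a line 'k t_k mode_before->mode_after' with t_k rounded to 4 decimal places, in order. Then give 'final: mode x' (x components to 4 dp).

Mode 2: guard c·x = 0.1382 hit at Δt = 1.0377 (t = 1.0377), x⁻ = (0.1382) → reset → x⁺ = (-0.2442), jump to mode 1
Mode 1: guard c·x = 0.6482 hit at Δt = 0.5252 (t = 1.5629), x⁻ = (0.6482) → reset → x⁺ = (0.5336), jump to mode 3
Mode 3: flow for 0.4044 to horizon, guard not reached → x = (1.2205)

1 1.0377 2->1
2 1.5629 1->3
final: 3 1.2205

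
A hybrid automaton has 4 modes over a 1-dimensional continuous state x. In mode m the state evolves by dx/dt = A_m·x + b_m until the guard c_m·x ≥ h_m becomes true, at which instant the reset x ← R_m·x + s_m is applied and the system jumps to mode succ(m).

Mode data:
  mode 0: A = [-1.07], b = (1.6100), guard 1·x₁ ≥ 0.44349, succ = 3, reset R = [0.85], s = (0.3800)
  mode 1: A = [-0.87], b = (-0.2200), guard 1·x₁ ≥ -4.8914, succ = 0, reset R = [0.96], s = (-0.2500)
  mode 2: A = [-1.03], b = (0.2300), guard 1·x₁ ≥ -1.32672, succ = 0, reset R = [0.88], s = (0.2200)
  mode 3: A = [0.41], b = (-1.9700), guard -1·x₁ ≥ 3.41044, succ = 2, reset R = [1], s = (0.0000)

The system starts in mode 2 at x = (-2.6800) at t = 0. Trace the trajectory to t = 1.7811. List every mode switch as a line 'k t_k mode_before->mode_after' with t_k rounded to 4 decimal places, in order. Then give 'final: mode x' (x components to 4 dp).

Mode 2: guard c·x = -1.3267 hit at Δt = 0.6093 (t = 0.6093), x⁻ = (-1.3267) → reset → x⁺ = (-0.9475), jump to mode 0
Mode 0: guard c·x = 0.4435 hit at Δt = 0.7828 (t = 1.3921), x⁻ = (0.4435) → reset → x⁺ = (0.7570), jump to mode 3
Mode 3: flow for 0.3890 to horizon, guard not reached → x = (0.0570)

1 0.6093 2->0
2 1.3921 0->3
final: 3 0.0570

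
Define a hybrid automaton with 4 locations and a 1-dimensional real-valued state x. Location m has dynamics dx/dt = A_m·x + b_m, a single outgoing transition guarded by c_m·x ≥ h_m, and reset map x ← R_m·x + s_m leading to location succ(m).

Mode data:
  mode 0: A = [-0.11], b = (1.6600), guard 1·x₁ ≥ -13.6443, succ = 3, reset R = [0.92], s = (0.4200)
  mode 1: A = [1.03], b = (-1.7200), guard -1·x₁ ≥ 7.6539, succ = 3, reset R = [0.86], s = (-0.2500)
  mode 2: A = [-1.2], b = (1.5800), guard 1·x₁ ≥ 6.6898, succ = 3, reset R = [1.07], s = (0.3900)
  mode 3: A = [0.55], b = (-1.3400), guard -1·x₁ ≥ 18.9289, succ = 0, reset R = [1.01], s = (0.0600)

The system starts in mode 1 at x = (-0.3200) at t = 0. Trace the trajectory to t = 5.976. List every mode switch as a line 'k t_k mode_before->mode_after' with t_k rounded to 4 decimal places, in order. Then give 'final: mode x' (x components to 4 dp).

Mode 1: guard c·x = 7.6539 hit at Δt = 1.4995 (t = 1.4995), x⁻ = (-7.6539) → reset → x⁺ = (-6.8324), jump to mode 3
Mode 3: guard c·x = 18.9289 hit at Δt = 1.5184 (t = 3.0179), x⁻ = (-18.9289) → reset → x⁺ = (-19.0582), jump to mode 0
Mode 0: guard c·x = -13.6443 hit at Δt = 1.5692 (t = 4.5871), x⁻ = (-13.6443) → reset → x⁺ = (-12.1328), jump to mode 3
Mode 3: guard c·x = 18.9289 hit at Δt = 0.6961 (t = 5.2832), x⁻ = (-18.9289) → reset → x⁺ = (-19.0582), jump to mode 0
Mode 0: flow for 0.6928 to horizon, guard not reached → x = (-16.5525)

1 1.4995 1->3
2 3.0179 3->0
3 4.5871 0->3
4 5.2832 3->0
final: 0 -16.5525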